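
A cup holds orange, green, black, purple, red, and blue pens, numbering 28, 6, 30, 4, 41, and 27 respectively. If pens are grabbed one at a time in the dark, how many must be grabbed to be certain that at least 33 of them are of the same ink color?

128

In the worst case we take at most 32 of each ink color, but all 28 orange, all 6 green, all 30 black, all 4 purple, and all 27 blue (fewer than 32), giving 28 + 6 + 30 + 4 + 32 + 27 = 127.
One more pen then forces some ink color to 33, so 127 + 1 = 128.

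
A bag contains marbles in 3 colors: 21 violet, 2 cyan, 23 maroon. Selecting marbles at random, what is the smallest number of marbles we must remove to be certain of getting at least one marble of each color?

The hardest color to obtain is cyan: we could draw every other marble first — 46 − 2 = 44 marbles — without a single cyan one.
The next draw must be cyan, so 44 + 1 = 45.

45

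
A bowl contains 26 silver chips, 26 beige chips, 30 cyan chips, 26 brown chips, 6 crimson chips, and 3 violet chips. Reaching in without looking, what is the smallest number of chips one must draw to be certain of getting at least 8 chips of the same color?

38

In the worst case we take at most 7 of each color, but all 6 crimson and all 3 violet (fewer than 7), giving 7 + 7 + 7 + 7 + 6 + 3 = 37.
One more chip then forces some color to 8, so 37 + 1 = 38.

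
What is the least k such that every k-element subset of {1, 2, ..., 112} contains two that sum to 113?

57

Partition {1, …, 112} into 56 pairs: {1,112}, {2,111}, …, {56,57}.
Choosing 56 integers — say the integers 1 through 56 — takes one from each pair and avoids the property.
Choosing 57 forces two into the same pair by pigeonhole, and those sum to 113. So 57.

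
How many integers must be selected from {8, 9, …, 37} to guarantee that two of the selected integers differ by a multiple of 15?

16

Group the integers by remainder mod 15; there are 15 residue classes, each nonempty in this range.
Choosing one from each class (15 integers) avoids any shared remainder.
One more choice must repeat a class, so two differ by a multiple of 15. Hence 15 + 1 = 16.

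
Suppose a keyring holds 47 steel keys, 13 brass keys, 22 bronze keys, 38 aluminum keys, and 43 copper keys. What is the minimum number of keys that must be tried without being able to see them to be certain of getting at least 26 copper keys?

The worst case draws every non-copper key first: 47 + 13 + 22 + 38 = 120.
The next 26 draws are then forced to be copper, giving 120 + 26 = 146.

146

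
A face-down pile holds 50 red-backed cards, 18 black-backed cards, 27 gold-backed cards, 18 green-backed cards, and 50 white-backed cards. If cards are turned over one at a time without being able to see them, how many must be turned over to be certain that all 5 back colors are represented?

The hardest back color to obtain is black-backed: we could draw every other card first — 163 − 18 = 145 cards — without a single black-backed one.
The next draw must be black-backed, so 145 + 1 = 146.

146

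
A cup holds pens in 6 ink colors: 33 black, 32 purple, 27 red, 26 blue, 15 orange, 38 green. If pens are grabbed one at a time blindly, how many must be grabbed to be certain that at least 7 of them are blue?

To avoid blue pens as long as possible, exhaust the other 5 ink colors first.
The worst case draws every non-blue pen first: 33 + 32 + 27 + 15 + 38 = 145.
The next 7 draws are then forced to be blue, giving 145 + 7 = 152.

152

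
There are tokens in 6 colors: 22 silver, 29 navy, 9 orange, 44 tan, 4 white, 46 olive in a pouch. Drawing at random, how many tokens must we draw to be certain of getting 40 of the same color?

Treat the 6 colors as pigeonholes.
In the worst case we take at most 39 of each color, but all 22 silver, all 29 navy, all 9 orange, and all 4 white (fewer than 39), giving 22 + 29 + 9 + 39 + 4 + 39 = 142.
One more token then forces some color to 40, so 142 + 1 = 143.

143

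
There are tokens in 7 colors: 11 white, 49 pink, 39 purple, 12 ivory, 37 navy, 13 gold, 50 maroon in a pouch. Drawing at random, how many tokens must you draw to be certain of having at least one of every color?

201

The hardest color to obtain is white: we could draw every other token first — 211 − 11 = 200 tokens — without a single white one.
The next draw must be white, so 200 + 1 = 201.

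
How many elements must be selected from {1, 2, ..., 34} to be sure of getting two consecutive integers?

18

Partition {1, …, 34} into 17 pairs: {1,2}, {3,4}, …, {33,34}.
Choosing 17 integers — say the 17 even numbers 2, 4, …, 34 — takes one from each pair and avoids the property.
Choosing 18 forces two into the same pair by pigeonhole, and those are consecutive. So 18.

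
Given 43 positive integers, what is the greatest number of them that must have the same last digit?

If each of the 10 possible last digits held at most 4, the total would be at most 10 × 4 = 40 < 43, a contradiction.
So at least one holds ⌈43/10⌉ = 5.

5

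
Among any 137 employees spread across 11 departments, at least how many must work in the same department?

13

If each of the 11 departments held at most 12, the total would be at most 11 × 12 = 132 < 137, a contradiction.
So at least one holds ⌈137/11⌉ = 13.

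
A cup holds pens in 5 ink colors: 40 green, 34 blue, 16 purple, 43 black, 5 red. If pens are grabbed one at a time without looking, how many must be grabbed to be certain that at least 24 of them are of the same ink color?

In the worst case we take at most 23 of each ink color, but all 16 purple and all 5 red (fewer than 23), giving 23 + 23 + 16 + 23 + 5 = 90.
One more pen then forces some ink color to 24, so 90 + 1 = 91.

91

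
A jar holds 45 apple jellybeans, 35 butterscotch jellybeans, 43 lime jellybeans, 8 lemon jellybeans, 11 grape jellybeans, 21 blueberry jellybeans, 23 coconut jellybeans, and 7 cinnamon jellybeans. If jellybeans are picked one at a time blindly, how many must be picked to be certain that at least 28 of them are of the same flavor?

In the worst case we take at most 27 of each flavor, but all 8 lemon, all 11 grape, all 21 blueberry, all 23 coconut, and all 7 cinnamon (fewer than 27), giving 27 + 27 + 27 + 8 + 11 + 21 + 23 + 7 = 151.
One more jellybean then forces some flavor to 28, so 151 + 1 = 152.

152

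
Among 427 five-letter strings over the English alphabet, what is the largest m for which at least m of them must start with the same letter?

17

There are 26 possible first letters, which serve as the pigeonholes.
If each of the 26 possible first letters held at most 16, the total would be at most 26 × 16 = 416 < 427, a contradiction.
So at least one holds ⌈427/26⌉ = 17.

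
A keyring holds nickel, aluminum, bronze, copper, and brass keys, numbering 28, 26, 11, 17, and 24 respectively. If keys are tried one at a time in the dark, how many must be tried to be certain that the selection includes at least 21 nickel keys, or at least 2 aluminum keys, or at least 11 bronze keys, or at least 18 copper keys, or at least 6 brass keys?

54

The worst case stops just short of every target: 20 nickel, 1 aluminum, 10 bronze, 17 copper, 5 brass — 20 + 1 + 10 + 17 + 5 = 53 keys.
One more key must push some type to its target, so 53 + 1 = 54.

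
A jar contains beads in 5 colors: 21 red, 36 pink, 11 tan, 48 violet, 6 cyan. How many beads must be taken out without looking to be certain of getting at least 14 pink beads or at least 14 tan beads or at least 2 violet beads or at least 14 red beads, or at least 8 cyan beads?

45

The worst case stops just short of every target: 13 red, 13 pink, all 11 tan, 1 violet, all 6 cyan — 13 + 13 + 11 + 1 + 6 = 44 beads.
One more bead must push some color to its target, so 44 + 1 = 45.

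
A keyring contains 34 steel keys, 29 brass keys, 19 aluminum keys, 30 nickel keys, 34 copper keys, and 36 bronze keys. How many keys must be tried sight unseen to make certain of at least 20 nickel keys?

To avoid nickel keys as long as possible, exhaust the other 5 types first.
The worst case draws every non-nickel key first: 34 + 29 + 19 + 34 + 36 = 152.
The next 20 draws are then forced to be nickel, giving 152 + 20 = 172.

172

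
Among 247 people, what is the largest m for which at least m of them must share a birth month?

The 247 people fall into 12 months of the year.
If each of the 12 months of the year held at most 20, the total would be at most 12 × 20 = 240 < 247, a contradiction.
So at least one holds ⌈247/12⌉ = 21.

21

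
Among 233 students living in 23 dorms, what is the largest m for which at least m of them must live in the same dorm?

The 233 students fall into 23 dorms.
If each of the 23 dorms held at most 10, the total would be at most 23 × 10 = 230 < 233, a contradiction.
So at least one holds ⌈233/23⌉ = 11.

11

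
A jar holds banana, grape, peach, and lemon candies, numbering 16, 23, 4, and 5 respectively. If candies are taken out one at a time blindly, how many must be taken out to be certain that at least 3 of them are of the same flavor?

The worst case takes 2 candies of each flavor without reaching 3 of any: 4 × 2 = 8.
The next candy must bring some flavor to 3, so 8 + 1 = 9.

9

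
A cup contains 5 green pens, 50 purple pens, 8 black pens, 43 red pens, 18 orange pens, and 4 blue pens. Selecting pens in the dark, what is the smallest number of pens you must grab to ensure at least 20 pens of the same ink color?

Treat the 6 ink colors as pigeonholes.
In the worst case we take at most 19 of each ink color, but all 5 green, all 8 black, all 18 orange, and all 4 blue (fewer than 19), giving 5 + 19 + 8 + 19 + 18 + 4 = 73.
One more pen then forces some ink color to 20, so 73 + 1 = 74.

74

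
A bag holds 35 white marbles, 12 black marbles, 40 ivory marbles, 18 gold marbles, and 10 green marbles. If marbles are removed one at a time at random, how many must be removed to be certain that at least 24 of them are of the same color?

87

Treat the 5 colors as pigeonholes.
In the worst case we take at most 23 of each color, but all 12 black, all 18 gold, and all 10 green (fewer than 23), giving 23 + 12 + 23 + 18 + 10 = 86.
One more marble then forces some color to 24, so 86 + 1 = 87.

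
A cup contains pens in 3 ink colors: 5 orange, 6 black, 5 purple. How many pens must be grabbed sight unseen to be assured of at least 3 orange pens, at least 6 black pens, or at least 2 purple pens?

9

The worst case stops just short of every target: 2 orange, 5 black, 1 purple — 2 + 5 + 1 = 8 pens.
One more pen must push some ink color to its target, so 8 + 1 = 9.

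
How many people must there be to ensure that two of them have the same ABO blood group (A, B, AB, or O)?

There are 4 ABO blood groups acting as pigeonholes.
With 4 people we could place one in each, avoiding any repeat.
One more forces some class to hold 2, so 4 + 1 = 5.

5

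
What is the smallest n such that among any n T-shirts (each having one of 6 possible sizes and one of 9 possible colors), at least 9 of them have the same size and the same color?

There are 6 × 9 = 54 (size, color) combinations acting as pigeonholes.
With 54 × 8 = 432 T-shirts we could place exactly 8 in each, with no (size, color) pair reaching 9.
One more forces some (size, color) pair to hold 9, so 432 + 1 = 433.

433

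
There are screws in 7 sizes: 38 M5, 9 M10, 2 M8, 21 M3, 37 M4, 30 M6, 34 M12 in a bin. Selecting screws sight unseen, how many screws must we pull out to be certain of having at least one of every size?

170

The hardest size to obtain is M8: we could draw every other screw first — 171 − 2 = 169 screws — without a single M8 one.
The next draw must be M8, so 169 + 1 = 170.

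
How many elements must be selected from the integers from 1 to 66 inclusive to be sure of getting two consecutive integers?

Partition {1, …, 66} into 33 pairs: {1,2}, {3,4}, …, {65,66}.
Choosing 33 integers — say the 33 even numbers 2, 4, …, 66 — takes one from each pair and avoids the property.
Choosing 34 forces two into the same pair by pigeonhole, and those are consecutive. So 34.

34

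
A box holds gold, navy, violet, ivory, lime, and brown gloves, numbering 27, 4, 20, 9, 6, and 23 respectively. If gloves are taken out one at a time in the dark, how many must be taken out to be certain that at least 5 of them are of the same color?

The worst case takes 4 gloves of each color without reaching 5 of any: 6 × 4 = 24.
The next glove must bring some color to 5, so 24 + 1 = 25.

25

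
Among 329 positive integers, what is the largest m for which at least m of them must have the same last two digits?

There are 100 possible two-digit endings, which serve as the pigeonholes.
If each of the 100 possible two-digit endings held at most 3, the total would be at most 100 × 3 = 300 < 329, a contradiction.
So at least one holds ⌈329/100⌉ = 4.

4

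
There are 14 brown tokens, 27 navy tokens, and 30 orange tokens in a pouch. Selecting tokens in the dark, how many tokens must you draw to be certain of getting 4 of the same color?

Treat the 3 colors as pigeonholes.
The worst case takes 3 tokens of each color without reaching 4 of any: 3 × 3 = 9.
The next token must bring some color to 4, so 9 + 1 = 10.

10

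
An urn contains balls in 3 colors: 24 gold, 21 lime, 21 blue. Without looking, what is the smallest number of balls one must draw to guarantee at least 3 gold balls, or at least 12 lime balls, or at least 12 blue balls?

25

The worst case stops just short of every target: 2 gold, 11 lime, 11 blue — 2 + 11 + 11 = 24 balls.
One more ball must push some color to its target, so 24 + 1 = 25.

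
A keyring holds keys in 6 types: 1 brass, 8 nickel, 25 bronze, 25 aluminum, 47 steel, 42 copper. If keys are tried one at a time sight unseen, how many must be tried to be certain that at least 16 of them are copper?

122

To avoid copper keys as long as possible, exhaust the other 5 types first.
The worst case draws every non-copper key first: 1 + 8 + 25 + 25 + 47 = 106.
The next 16 draws are then forced to be copper, giving 106 + 16 = 122.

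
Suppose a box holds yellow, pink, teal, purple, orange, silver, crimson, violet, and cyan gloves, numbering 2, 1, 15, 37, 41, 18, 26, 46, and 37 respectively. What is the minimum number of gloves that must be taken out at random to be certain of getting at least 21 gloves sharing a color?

137

In the worst case we take at most 20 of each color, but all 2 yellow, all 1 pink, all 15 teal, and all 18 silver (fewer than 20), giving 2 + 1 + 15 + 20 + 20 + 18 + 20 + 20 + 20 = 136.
One more glove then forces some color to 21, so 136 + 1 = 137.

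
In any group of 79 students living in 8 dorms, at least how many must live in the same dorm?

10

The 79 students fall into 8 dorms.
If each of the 8 dorms held at most 9, the total would be at most 8 × 9 = 72 < 79, a contradiction.
So at least one holds ⌈79/8⌉ = 10.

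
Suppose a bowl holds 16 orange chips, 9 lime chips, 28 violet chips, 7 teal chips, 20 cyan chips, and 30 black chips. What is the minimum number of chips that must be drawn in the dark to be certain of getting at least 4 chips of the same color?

The worst case takes 3 chips of each color without reaching 4 of any: 6 × 3 = 18.
The next chip must bring some color to 4, so 18 + 1 = 19.

19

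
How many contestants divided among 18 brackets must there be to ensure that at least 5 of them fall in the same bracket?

There are 18 brackets acting as pigeonholes.
With 18 × 4 = 72 contestants we could place exactly 4 in each, with no class reaching 5.
One more forces some class to hold 5, so 72 + 1 = 73.

73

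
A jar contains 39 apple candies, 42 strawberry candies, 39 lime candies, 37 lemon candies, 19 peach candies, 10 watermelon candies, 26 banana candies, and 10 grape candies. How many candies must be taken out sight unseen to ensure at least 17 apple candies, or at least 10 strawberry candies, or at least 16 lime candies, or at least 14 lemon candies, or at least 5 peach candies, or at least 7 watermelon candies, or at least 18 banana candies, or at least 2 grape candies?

The worst case stops just short of every target: 16 apple, 9 strawberry, 15 lime, 13 lemon, 4 peach, 6 watermelon, 17 banana, 1 grape — 16 + 9 + 15 + 13 + 4 + 6 + 17 + 1 = 81 candies.
One more candy must push some flavor to its target, so 81 + 1 = 82.

82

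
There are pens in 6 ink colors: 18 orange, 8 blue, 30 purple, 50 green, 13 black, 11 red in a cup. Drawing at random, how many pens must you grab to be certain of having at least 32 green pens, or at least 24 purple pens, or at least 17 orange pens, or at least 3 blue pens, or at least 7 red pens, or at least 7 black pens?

Each of the 6 ink colors has its own threshold; avoid all of them simultaneously.
The worst case stops just short of every target: 16 orange, 2 blue, 23 purple, 31 green, 6 black, 6 red — 16 + 2 + 23 + 31 + 6 + 6 = 84 pens.
One more pen must push some ink color to its target, so 84 + 1 = 85.

85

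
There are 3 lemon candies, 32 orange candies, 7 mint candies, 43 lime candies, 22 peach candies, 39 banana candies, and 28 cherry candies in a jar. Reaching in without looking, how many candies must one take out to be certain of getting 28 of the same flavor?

141

In the worst case we take at most 27 of each flavor, but all 3 lemon, all 7 mint, and all 22 peach (fewer than 27), giving 3 + 27 + 7 + 27 + 22 + 27 + 27 = 140.
One more candy then forces some flavor to 28, so 140 + 1 = 141.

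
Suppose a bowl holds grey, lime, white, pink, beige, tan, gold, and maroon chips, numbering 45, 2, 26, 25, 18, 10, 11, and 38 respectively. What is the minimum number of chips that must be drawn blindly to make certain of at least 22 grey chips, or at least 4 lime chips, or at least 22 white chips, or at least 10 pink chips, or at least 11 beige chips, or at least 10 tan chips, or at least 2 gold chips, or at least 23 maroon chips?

96

The worst case stops just short of every target: 21 grey, all 2 lime, 21 white, 9 pink, 10 beige, 9 tan, 1 gold, 22 maroon — 21 + 2 + 21 + 9 + 10 + 9 + 1 + 22 = 95 chips.
One more chip must push some color to its target, so 95 + 1 = 96.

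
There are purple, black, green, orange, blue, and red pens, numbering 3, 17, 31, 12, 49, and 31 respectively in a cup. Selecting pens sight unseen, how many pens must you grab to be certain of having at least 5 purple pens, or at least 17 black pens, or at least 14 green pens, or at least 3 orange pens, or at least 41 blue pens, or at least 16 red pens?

90

The worst case stops just short of every target: all 3 purple, 16 black, 13 green, 2 orange, 40 blue, 15 red — 3 + 16 + 13 + 2 + 40 + 15 = 89 pens.
One more pen must push some ink color to its target, so 89 + 1 = 90.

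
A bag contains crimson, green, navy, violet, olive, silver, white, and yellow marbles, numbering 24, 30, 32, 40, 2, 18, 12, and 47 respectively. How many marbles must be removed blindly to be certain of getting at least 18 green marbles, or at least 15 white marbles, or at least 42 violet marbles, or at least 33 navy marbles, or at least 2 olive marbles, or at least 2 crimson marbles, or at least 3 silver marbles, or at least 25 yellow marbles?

130

The worst case stops just short of every target: 1 crimson, 17 green, 32 navy, all 40 violet, 1 olive, 2 silver, all 12 white, 24 yellow — 1 + 17 + 32 + 40 + 1 + 2 + 12 + 24 = 129 marbles.
One more marble must push some color to its target, so 129 + 1 = 130.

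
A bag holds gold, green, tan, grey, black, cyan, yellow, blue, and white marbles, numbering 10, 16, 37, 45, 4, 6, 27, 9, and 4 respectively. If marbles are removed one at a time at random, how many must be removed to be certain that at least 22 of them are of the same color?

113

In the worst case we take at most 21 of each color, but all 10 gold, all 16 green, all 4 black, all 6 cyan, all 9 blue, and all 4 white (fewer than 21), giving 10 + 16 + 21 + 21 + 4 + 6 + 21 + 9 + 4 = 112.
One more marble then forces some color to 22, so 112 + 1 = 113.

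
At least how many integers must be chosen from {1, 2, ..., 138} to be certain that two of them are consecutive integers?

70

Partition {1, …, 138} into 69 pairs: {1,2}, {3,4}, …, {137,138}.
Choosing 69 integers — say the 69 even numbers 2, 4, …, 138 — takes one from each pair and avoids the property.
Choosing 70 forces two into the same pair by pigeonhole, and those are consecutive. So 70.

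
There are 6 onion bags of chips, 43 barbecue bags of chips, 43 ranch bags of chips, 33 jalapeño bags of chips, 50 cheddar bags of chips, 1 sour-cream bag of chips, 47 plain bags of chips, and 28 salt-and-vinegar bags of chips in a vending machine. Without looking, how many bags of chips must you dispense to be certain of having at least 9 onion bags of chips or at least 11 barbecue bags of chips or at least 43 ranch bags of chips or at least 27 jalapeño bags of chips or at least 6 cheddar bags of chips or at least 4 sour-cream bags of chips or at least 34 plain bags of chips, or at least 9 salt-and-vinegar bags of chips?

The worst case stops just short of every target: all 6 onion, 10 barbecue, 42 ranch, 26 jalapeño, 5 cheddar, all 1 sour-cream, 33 plain, 8 salt-and-vinegar — 6 + 10 + 42 + 26 + 5 + 1 + 33 + 8 = 131 bags of chips.
One more bag of chips must push some flavor to its target, so 131 + 1 = 132.

132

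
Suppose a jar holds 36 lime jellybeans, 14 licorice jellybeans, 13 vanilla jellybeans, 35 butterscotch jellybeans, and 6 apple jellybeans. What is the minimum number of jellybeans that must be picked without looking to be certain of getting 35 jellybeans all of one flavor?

Treat the 5 flavors as pigeonholes.
In the worst case we take at most 34 of each flavor, but all 14 licorice, all 13 vanilla, and all 6 apple (fewer than 34), giving 34 + 14 + 13 + 34 + 6 = 101.
One more jellybean then forces some flavor to 35, so 101 + 1 = 102.

102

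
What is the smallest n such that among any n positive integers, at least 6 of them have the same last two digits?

There are 100 possible two-digit endings acting as pigeonholes.
With 100 × 5 = 500 positive integers we could place exactly 5 in each, with no class reaching 6.
One more forces some class to hold 6, so 500 + 1 = 501.

501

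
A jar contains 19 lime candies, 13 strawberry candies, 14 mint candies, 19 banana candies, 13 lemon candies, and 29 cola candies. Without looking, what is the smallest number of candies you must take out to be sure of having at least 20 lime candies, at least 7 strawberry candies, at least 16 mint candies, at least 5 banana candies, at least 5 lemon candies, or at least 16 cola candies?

Each of the 6 flavors has its own threshold; avoid all of them simultaneously.
The worst case stops just short of every target: 19 lime, 6 strawberry, all 14 mint, 4 banana, 4 lemon, 15 cola — 19 + 6 + 14 + 4 + 4 + 15 = 62 candies.
One more candy must push some flavor to its target, so 62 + 1 = 63.

63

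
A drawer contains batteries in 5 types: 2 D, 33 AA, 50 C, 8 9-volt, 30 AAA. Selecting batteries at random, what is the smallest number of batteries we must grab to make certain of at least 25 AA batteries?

The worst case draws every non-AA battery first: 2 + 50 + 8 + 30 = 90.
The next 25 draws are then forced to be AA, giving 90 + 25 = 115.

115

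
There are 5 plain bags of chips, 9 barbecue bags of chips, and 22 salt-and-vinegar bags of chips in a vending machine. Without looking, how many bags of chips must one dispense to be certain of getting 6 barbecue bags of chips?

33

The worst case draws every non-barbecue bag of chips first: 5 + 22 = 27.
The next 6 draws are then forced to be barbecue, giving 27 + 6 = 33.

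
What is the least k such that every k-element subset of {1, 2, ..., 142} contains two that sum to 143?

72

Partition {1, …, 142} into 71 pairs: {1,142}, {2,141}, …, {71,72}.
Choosing 71 integers — say the integers 1 through 71 — takes one from each pair and avoids the property.
Choosing 72 forces two into the same pair by pigeonhole, and those sum to 143. So 72.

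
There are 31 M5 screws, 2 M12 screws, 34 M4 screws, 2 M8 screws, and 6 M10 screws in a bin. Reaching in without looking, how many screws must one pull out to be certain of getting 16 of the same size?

41

In the worst case we take at most 15 of each size, but all 2 M12, all 2 M8, and all 6 M10 (fewer than 15), giving 15 + 2 + 15 + 2 + 6 = 40.
One more screw then forces some size to 16, so 40 + 1 = 41.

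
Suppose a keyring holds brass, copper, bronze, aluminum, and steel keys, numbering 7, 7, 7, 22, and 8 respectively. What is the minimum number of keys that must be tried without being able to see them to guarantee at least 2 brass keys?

46

The worst case draws every non-brass key first: 7 + 7 + 22 + 8 = 44.
The next 2 draws are then forced to be brass, giving 44 + 2 = 46.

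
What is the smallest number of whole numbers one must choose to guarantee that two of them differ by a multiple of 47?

Two integers differ by a multiple of 47 exactly when they share a remainder mod 47.
There are 47 residue classes mod 47, so 47 integers can all lie in distinct classes.
One more integer must repeat a residue, giving a difference divisible by 47. So n = 47 + 1 = 48.

48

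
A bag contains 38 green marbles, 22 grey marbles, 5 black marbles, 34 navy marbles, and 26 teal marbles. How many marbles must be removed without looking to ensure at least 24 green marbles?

111

The worst case draws every non-green marble first: 22 + 5 + 34 + 26 = 87.
The next 24 draws are then forced to be green, giving 87 + 24 = 111.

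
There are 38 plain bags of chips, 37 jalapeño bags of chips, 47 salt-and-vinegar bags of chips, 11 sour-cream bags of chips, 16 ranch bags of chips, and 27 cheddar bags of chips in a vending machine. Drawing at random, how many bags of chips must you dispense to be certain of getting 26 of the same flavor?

Treat the 6 flavors as pigeonholes.
In the worst case we take at most 25 of each flavor, but all 11 sour-cream and all 16 ranch (fewer than 25), giving 25 + 25 + 25 + 11 + 16 + 25 = 127.
One more bag of chips then forces some flavor to 26, so 127 + 1 = 128.

128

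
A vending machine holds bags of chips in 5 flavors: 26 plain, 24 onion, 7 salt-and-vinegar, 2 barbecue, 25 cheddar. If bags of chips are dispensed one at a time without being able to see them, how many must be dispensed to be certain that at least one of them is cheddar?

The worst case draws every non-cheddar bag of chips first: 26 + 24 + 7 + 2 = 59.
The next draw is then forced to be cheddar, giving 59 + 1 = 60.

60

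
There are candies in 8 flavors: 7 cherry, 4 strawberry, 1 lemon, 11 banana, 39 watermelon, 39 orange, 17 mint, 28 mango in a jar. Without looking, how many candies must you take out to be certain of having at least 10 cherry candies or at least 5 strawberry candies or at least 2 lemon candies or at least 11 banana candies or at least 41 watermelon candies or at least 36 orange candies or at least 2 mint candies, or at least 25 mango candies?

122

Each of the 8 flavors has its own threshold; avoid all of them simultaneously.
The worst case stops just short of every target: all 7 cherry, 4 strawberry, 1 lemon, 10 banana, all 39 watermelon, 35 orange, 1 mint, 24 mango — 7 + 4 + 1 + 10 + 39 + 35 + 1 + 24 = 121 candies.
One more candy must push some flavor to its target, so 121 + 1 = 122.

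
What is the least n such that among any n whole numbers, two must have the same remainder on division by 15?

Two integers differ by a multiple of 15 exactly when they share a remainder mod 15.
There are 15 residue classes mod 15, so 15 integers can all lie in distinct classes.
One more integer must repeat a residue, giving a difference divisible by 15. So n = 15 + 1 = 16.

16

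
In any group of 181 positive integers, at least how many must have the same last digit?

If each of the 10 possible last digits held at most 18, the total would be at most 10 × 18 = 180 < 181, a contradiction.
So at least one holds ⌈181/10⌉ = 19.

19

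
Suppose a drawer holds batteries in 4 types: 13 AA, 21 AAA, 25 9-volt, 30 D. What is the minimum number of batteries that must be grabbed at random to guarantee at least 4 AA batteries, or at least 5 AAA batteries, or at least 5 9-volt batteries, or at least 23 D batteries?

34

Each of the 4 types has its own threshold; avoid all of them simultaneously.
The worst case stops just short of every target: 3 AA, 4 AAA, 4 9-volt, 22 D — 3 + 4 + 4 + 22 = 33 batteries.
One more battery must push some type to its target, so 33 + 1 = 34.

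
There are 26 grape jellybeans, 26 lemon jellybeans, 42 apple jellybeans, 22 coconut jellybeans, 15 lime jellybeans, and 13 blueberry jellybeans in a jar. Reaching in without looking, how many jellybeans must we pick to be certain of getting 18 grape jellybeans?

The worst case draws every non-grape jellybean first: 26 + 42 + 22 + 15 + 13 = 118.
The next 18 draws are then forced to be grape, giving 118 + 18 = 136.

136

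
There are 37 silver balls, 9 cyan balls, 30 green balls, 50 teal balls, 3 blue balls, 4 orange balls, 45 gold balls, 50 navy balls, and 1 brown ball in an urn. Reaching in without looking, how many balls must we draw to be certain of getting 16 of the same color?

93

In the worst case we take at most 15 of each color, but all 9 cyan, all 3 blue, all 4 orange, and all 1 brown (fewer than 15), giving 15 + 9 + 15 + 15 + 3 + 4 + 15 + 15 + 1 = 92.
One more ball then forces some color to 16, so 92 + 1 = 93.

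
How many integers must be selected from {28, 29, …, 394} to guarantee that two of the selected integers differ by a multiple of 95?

96

Group the integers by remainder mod 95; there are 95 residue classes, each nonempty in this range.
Choosing one from each class (95 integers) avoids any shared remainder.
One more choice must repeat a class, so two differ by a multiple of 95. Hence 95 + 1 = 96.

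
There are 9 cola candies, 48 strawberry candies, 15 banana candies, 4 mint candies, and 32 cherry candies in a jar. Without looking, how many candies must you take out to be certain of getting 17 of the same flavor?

61

Treat the 5 flavors as pigeonholes.
In the worst case we take at most 16 of each flavor, but all 9 cola, all 15 banana, and all 4 mint (fewer than 16), giving 9 + 16 + 15 + 4 + 16 = 60.
One more candy then forces some flavor to 17, so 60 + 1 = 61.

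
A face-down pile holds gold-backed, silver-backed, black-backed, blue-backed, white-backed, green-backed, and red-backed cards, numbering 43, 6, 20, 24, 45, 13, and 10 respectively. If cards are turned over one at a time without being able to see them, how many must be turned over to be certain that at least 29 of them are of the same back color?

In the worst case we take at most 28 of each back color, but all 6 silver-backed, all 20 black-backed, all 24 blue-backed, all 13 green-backed, and all 10 red-backed (fewer than 28), giving 28 + 6 + 20 + 24 + 28 + 13 + 10 = 129.
One more card then forces some back color to 29, so 129 + 1 = 130.

130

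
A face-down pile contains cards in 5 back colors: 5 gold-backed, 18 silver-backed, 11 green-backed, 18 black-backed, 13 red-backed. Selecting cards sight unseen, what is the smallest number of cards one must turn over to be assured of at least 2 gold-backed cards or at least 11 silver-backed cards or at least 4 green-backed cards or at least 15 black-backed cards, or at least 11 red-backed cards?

The worst case stops just short of every target: 1 gold-backed, 10 silver-backed, 3 green-backed, 14 black-backed, 10 red-backed — 1 + 10 + 3 + 14 + 10 = 38 cards.
One more card must push some back color to its target, so 38 + 1 = 39.

39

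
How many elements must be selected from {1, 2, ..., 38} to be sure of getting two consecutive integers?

20

Partition {1, …, 38} into 19 pairs: {1,2}, {3,4}, …, {37,38}.
Choosing 19 integers — say the 19 even numbers 2, 4, …, 38 — takes one from each pair and avoids the property.
Choosing 20 forces two into the same pair by pigeonhole, and those are consecutive. So 20.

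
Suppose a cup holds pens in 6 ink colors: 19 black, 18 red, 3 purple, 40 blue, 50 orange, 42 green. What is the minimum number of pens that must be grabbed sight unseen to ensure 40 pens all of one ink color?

158

Treat the 6 ink colors as pigeonholes.
In the worst case we take at most 39 of each ink color, but all 19 black, all 18 red, and all 3 purple (fewer than 39), giving 19 + 18 + 3 + 39 + 39 + 39 = 157.
One more pen then forces some ink color to 40, so 157 + 1 = 158.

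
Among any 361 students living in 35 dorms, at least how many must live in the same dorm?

11

The 361 students fall into 35 dorms.
If each of the 35 dorms held at most 10, the total would be at most 35 × 10 = 350 < 361, a contradiction.
So at least one holds ⌈361/35⌉ = 11.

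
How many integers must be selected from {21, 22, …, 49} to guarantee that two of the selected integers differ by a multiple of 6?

Group the integers by remainder mod 6; there are 6 residue classes, each nonempty in this range.
Choosing one from each class (6 integers) avoids any shared remainder.
One more choice must repeat a class, so two differ by a multiple of 6. Hence 6 + 1 = 7.

7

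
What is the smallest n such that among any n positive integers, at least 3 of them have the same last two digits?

There are 100 possible two-digit endings acting as pigeonholes.
With 100 × 2 = 200 positive integers we could place exactly 2 in each, with no class reaching 3.
One more forces some class to hold 3, so 200 + 1 = 201.

201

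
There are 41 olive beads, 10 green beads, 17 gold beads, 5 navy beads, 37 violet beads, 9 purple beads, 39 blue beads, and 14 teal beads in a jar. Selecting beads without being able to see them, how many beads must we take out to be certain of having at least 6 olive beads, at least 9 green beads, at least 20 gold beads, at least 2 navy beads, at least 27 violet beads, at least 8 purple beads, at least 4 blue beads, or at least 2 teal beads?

The worst case stops just short of every target: 5 olive, 8 green, all 17 gold, 1 navy, 26 violet, 7 purple, 3 blue, 1 teal — 5 + 8 + 17 + 1 + 26 + 7 + 3 + 1 = 68 beads.
One more bead must push some color to its target, so 68 + 1 = 69.

69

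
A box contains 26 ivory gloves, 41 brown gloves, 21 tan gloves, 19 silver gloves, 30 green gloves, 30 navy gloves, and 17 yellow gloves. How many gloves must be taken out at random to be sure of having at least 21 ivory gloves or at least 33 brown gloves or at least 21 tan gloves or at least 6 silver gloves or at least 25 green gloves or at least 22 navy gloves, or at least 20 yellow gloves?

140

The worst case stops just short of every target: 20 ivory, 32 brown, 20 tan, 5 silver, 24 green, 21 navy, all 17 yellow — 20 + 32 + 20 + 5 + 24 + 21 + 17 = 139 gloves.
One more glove must push some color to its target, so 139 + 1 = 140.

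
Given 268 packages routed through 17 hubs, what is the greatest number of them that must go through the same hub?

If each of the 17 hubs held at most 15, the total would be at most 17 × 15 = 255 < 268, a contradiction.
So at least one holds ⌈268/17⌉ = 16.

16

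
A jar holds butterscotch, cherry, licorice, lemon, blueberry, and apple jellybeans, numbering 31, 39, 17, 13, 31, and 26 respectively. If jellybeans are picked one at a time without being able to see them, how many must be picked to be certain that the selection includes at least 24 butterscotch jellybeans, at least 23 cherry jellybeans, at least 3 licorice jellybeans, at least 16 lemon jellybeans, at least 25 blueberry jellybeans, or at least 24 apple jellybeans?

108

The worst case stops just short of every target: 23 butterscotch, 22 cherry, 2 licorice, all 13 lemon, 24 blueberry, 23 apple — 23 + 22 + 2 + 13 + 24 + 23 = 107 jellybeans.
One more jellybean must push some flavor to its target, so 107 + 1 = 108.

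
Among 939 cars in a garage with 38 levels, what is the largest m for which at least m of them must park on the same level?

The 939 cars fall into 38 levels.
If each of the 38 levels held at most 24, the total would be at most 38 × 24 = 912 < 939, a contradiction.
So at least one holds ⌈939/38⌉ = 25.

25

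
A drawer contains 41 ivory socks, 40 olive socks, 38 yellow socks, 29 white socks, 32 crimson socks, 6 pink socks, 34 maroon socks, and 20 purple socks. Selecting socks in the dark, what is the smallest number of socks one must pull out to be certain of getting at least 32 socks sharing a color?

In the worst case we take at most 31 of each color, but all 29 white, all 6 pink, and all 20 purple (fewer than 31), giving 31 + 31 + 31 + 29 + 31 + 6 + 31 + 20 = 210.
One more sock then forces some color to 32, so 210 + 1 = 211.

211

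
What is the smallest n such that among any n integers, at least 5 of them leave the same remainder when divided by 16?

65

There are 16 residue classes modulo 16 acting as pigeonholes.
With 16 × 4 = 64 integers we could place exactly 4 in each, with no class reaching 5.
One more forces some class to hold 5, so 64 + 1 = 65.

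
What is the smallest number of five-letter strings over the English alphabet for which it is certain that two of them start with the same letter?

27

There are 26 possible first letters acting as pigeonholes.
With 26 five-letter strings over the English alphabet we could place one in each, avoiding any repeat.
One more forces some class to hold 2, so 26 + 1 = 27.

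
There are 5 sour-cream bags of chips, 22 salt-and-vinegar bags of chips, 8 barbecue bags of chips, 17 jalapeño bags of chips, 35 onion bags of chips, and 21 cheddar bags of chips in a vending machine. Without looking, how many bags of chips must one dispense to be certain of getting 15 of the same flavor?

In the worst case we take at most 14 of each flavor, but all 5 sour-cream and all 8 barbecue (fewer than 14), giving 5 + 14 + 8 + 14 + 14 + 14 = 69.
One more bag of chips then forces some flavor to 15, so 69 + 1 = 70.

70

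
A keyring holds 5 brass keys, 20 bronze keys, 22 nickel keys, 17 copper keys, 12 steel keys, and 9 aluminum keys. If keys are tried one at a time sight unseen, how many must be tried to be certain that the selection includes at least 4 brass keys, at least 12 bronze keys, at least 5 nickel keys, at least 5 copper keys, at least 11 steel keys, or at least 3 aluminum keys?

35

The worst case stops just short of every target: 3 brass, 11 bronze, 4 nickel, 4 copper, 10 steel, 2 aluminum — 3 + 11 + 4 + 4 + 10 + 2 = 34 keys.
One more key must push some type to its target, so 34 + 1 = 35.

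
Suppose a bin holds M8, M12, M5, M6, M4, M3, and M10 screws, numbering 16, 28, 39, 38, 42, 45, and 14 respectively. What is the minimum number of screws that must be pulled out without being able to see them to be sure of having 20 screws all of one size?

126

Treat the 7 sizes as pigeonholes.
In the worst case we take at most 19 of each size, but all 16 M8 and all 14 M10 (fewer than 19), giving 16 + 19 + 19 + 19 + 19 + 19 + 14 = 125.
One more screw then forces some size to 20, so 125 + 1 = 126.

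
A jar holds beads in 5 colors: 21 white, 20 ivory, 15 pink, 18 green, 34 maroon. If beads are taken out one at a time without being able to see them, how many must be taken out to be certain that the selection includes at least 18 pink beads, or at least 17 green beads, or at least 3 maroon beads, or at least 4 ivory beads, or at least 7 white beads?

43

The worst case stops just short of every target: 6 white, 3 ivory, all 15 pink, 16 green, 2 maroon — 6 + 3 + 15 + 16 + 2 = 42 beads.
One more bead must push some color to its target, so 42 + 1 = 43.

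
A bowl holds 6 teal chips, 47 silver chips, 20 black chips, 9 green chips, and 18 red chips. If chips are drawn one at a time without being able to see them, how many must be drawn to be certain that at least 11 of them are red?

93

To avoid red chips as long as possible, exhaust the other 4 colors first.
The worst case draws every non-red chip first: 6 + 47 + 20 + 9 = 82.
The next 11 draws are then forced to be red, giving 82 + 11 = 93.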